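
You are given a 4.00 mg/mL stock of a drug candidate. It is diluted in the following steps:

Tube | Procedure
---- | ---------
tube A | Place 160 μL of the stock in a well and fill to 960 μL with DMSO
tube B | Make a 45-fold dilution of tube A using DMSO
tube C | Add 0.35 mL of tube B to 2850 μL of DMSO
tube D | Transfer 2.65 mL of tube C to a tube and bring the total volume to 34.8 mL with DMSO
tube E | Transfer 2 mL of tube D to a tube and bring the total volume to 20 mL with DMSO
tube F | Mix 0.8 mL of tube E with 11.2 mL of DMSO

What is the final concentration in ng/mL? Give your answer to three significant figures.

0.823 ng/mL

Step 1: 160 μL brought to 960 μL → factor 960/160 = 6
Step 2: 45-fold → factor 45
Step 3: 0.35 mL + 2850 μL = 3.2 mL total → factor 3.2/0.35 = 9.1429
Step 4: 2.65 mL brought to 34.8 mL → factor 34.8/2.65 = 13.132
Step 5: 2 mL brought to 20 mL → factor 20/2 = 10
Step 6: 0.8 mL + 11.2 mL = 12 mL total → factor 12/0.8 = 15
Overall dilution factor = 6 × 45 × 9.1429 × 13.132 × 10 × 15 = 4.8626 × 10^6
Final = 4.00 mg/mL / 4.8626 × 10^6 = 8.226 × 10^-7 mg/mL = 0.823 ng/mL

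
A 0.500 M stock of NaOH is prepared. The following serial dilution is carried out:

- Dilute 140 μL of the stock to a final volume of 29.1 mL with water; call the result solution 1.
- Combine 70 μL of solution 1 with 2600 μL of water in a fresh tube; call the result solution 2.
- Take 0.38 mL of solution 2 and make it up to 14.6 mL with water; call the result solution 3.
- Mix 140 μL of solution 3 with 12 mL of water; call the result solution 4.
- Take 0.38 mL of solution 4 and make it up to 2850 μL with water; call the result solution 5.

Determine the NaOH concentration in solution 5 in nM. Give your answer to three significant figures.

Step 1: 140 μL brought to 29.1 mL → factor 29100/140 = 207.86
Step 2: 70 μL + 2600 μL = 2670 μL total → factor 2670/70 = 38.143
Step 3: 0.38 mL brought to 14.6 mL → factor 14.6/0.38 = 38.421
Step 4: 140 μL + 12 mL = 12140 μL total → factor 12140/140 = 86.714
Step 5: 0.38 mL brought to 2850 μL → factor 2.85/0.38 = 7.5
Overall dilution factor = 207.86 × 38.143 × 38.421 × 86.714 × 7.5 = 1.9811 × 10^8
Final = 0.500 M / 1.9811 × 10^8 = 2.524 × 10^-9 M = 2.52 nM

2.52 nM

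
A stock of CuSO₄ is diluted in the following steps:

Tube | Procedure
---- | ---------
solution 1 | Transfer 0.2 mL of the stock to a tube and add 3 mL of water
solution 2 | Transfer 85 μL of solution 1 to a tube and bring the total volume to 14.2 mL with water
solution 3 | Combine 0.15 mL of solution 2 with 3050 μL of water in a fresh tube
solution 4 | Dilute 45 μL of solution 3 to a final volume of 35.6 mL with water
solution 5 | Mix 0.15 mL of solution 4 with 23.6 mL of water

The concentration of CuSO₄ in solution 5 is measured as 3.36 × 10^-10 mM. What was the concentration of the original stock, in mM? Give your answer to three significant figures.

Step 1: 0.2 mL + 3 mL = 3.2 mL total → factor 3.2/0.2 = 16
Step 2: 85 μL brought to 14.2 mL → factor 14200/85 = 167.06
Step 3: 0.15 mL + 3050 μL = 3.2 mL total → factor 3.2/0.15 = 21.333
Step 4: 45 μL brought to 35.6 mL → factor 35600/45 = 791.11
Step 5: 0.15 mL + 23.6 mL = 23.75 mL total → factor 23.75/0.15 = 158.33
Overall dilution factor = 16 × 167.06 × 21.333 × 791.11 × 158.33 = 7.1426 × 10^9
Stock = 3.36 × 10^-10 mM × 7.1426 × 10^9 = 2.40 mM

2.40 mM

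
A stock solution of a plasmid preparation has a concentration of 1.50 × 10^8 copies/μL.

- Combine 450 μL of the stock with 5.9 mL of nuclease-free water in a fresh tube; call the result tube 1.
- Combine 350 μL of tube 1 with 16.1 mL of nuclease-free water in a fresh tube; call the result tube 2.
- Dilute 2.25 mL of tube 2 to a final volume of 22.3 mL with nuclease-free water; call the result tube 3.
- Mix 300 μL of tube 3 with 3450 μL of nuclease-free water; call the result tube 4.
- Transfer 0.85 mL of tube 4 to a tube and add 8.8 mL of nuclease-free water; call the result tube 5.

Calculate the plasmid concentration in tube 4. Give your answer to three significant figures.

Step 1: 450 μL + 5.9 mL = 6350 μL total → factor 6350/450 = 14.111
Step 2: 350 μL + 16.1 mL = 16450 μL total → factor 16450/350 = 47
Step 3: 2.25 mL brought to 22.3 mL → factor 22.3/2.25 = 9.9111
Step 4: 300 μL + 3450 μL = 3750 μL total → factor 3750/300 = 12.5
Dilution factor through tube 4 = 14.111 × 47 × 9.9111 × 12.5 = 82166
[tube 4] = 1.50 × 10^8 copies/μL / 82166 = 1.83 × 10^3 copies/μL

1.83 × 10^3 copies/μL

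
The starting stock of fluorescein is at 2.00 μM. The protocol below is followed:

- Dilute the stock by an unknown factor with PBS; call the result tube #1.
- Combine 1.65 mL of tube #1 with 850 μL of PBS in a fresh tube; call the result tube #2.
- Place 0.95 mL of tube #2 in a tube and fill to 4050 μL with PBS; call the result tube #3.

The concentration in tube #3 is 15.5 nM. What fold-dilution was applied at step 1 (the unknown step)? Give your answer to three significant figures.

20.0-fold

Step 1: unknown factor x
Step 2: 1.65 mL + 850 μL = 2.5 mL total → factor 2.5/1.65 = 1.5152
Step 3: 0.95 mL brought to 4050 μL → factor 4.05/0.95 = 4.2632
Product of known-step factors = 6.4593
Overall factor = 2.00 μM / (15.5 nM) = 129.03
x = 129.03 / 6.4593 = 20.0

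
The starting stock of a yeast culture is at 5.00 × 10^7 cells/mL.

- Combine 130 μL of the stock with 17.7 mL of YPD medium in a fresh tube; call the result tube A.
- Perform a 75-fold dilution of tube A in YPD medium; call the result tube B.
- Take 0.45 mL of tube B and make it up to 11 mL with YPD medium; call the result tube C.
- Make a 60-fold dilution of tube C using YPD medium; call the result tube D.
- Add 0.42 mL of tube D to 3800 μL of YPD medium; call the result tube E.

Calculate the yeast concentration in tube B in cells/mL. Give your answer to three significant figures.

Step 1: 130 μL + 17.7 mL = 17830 μL total → factor 17830/130 = 137.15
Step 2: 75-fold → factor 75
Dilution factor through tube B = 137.15 × 75 = 10287
[tube B] = 5.00 × 10^7 cells/mL / 10287 = 4.86 × 10^3 cells/mL

4.86 × 10^3 cells/mL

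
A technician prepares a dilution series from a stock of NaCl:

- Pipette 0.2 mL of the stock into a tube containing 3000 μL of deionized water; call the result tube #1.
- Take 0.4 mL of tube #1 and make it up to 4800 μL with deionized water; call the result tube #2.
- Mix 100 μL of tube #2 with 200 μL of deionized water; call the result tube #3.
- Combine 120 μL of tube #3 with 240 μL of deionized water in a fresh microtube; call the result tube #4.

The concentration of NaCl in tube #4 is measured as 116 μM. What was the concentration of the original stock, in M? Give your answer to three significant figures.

Step 1: 0.2 mL + 3000 μL = 3.2 mL total → factor 3.2/0.2 = 16
Step 2: 0.4 mL brought to 4800 μL → factor 4.8/0.4 = 12
Step 3: 100 μL + 200 μL = 300 μL total → factor 300/100 = 3
Step 4: 120 μL + 240 μL = 360 μL total → factor 360/120 = 3
Overall dilution factor = 16 × 12 × 3 × 3 = 1728
Stock = 116 μM × 1728 = 2.004 × 10^5 μM = 0.200 M

0.200 M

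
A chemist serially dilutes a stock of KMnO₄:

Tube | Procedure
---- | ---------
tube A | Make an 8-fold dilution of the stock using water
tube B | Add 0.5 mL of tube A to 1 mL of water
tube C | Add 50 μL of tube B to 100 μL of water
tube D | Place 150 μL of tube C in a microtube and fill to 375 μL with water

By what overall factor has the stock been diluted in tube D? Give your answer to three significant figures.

Step 1: 8-fold → factor 8
Step 2: 0.5 mL + 1 mL = 1.5 mL total → factor 1.5/0.5 = 3
Step 3: 50 μL + 100 μL = 150 μL total → factor 150/50 = 3
Step 4: 150 μL brought to 375 μL → factor 375/150 = 2.5
Overall dilution factor = 8 × 3 × 3 × 2.5 = 180

180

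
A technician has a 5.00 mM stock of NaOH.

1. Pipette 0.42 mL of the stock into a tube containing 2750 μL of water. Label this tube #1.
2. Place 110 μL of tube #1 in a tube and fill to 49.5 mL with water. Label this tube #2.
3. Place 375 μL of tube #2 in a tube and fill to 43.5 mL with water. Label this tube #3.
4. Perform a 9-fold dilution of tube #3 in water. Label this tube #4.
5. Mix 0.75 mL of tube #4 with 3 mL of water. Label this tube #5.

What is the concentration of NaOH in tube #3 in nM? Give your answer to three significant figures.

Step 1: 0.42 mL + 2750 μL = 3.17 mL total → factor 3.17/0.42 = 7.5476
Step 2: 110 μL brought to 49.5 mL → factor 49500/110 = 450
Step 3: 375 μL brought to 43.5 mL → factor 43500/375 = 116
Dilution factor through tube #3 = 7.5476 × 450 × 116 = 3.9399 × 10^5
[tube #3] = 5.00 mM / 3.9399 × 10^5 = 1.269 × 10^-5 mM = 12.7 nM

12.7 nM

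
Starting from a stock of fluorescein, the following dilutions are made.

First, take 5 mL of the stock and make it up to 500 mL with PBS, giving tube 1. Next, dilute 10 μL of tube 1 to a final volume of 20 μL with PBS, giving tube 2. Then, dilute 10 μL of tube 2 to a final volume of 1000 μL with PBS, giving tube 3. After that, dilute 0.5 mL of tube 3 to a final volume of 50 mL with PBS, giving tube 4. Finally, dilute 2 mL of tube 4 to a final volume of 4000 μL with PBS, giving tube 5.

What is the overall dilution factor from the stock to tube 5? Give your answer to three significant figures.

4.00 × 10^6

Step 1: 5 mL brought to 500 mL → factor 500/5 = 100
Step 2: 10 μL brought to 20 μL → factor 20/10 = 2
Step 3: 10 μL brought to 1000 μL → factor 1000/10 = 100
Step 4: 0.5 mL brought to 50 mL → factor 50/0.5 = 100
Step 5: 2 mL brought to 4000 μL → factor 4/2 = 2
Overall dilution factor = 100 × 2 × 100 × 100 × 2 = 4 × 10^6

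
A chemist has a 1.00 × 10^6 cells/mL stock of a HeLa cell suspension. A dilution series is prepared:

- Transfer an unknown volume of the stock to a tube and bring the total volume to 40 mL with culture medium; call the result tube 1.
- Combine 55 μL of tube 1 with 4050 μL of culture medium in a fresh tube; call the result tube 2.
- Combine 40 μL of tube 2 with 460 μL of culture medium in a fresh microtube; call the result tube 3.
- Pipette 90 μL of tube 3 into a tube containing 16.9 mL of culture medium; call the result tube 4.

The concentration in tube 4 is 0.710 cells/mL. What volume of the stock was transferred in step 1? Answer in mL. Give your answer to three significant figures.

5.00 mL

Step 1: v brought to 40 mL → factor = 40 mL/v
Step 2: 55 μL + 4050 μL = 4105 μL total → factor 4105/55 = 74.636
Step 3: 40 μL + 460 μL = 500 μL total → factor 500/40 = 12.5
Step 4: 90 μL + 16.9 mL = 16990 μL total → factor 16990/90 = 188.78
Product of known-step factors = 1.7612 × 10^5
Overall factor = 1.00 × 10^6 cells/mL / (0.710 cells/mL) = 1.4085 × 10^6
Step-1 factor = 1.4085 × 10^6 / 1.7612 × 10^5 = 7.9971
v = 40 mL / 7.9971 = 5.00 mL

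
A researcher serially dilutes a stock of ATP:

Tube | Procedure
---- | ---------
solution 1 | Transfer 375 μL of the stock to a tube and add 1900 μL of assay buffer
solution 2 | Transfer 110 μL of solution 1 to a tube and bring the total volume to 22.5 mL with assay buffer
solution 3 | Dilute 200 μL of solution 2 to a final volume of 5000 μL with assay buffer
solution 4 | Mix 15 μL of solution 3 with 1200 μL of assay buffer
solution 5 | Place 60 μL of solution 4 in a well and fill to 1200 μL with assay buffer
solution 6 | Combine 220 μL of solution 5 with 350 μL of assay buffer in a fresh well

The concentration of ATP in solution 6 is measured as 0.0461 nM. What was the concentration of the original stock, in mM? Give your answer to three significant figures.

Step 1: 375 μL + 1900 μL = 2275 μL total → factor 2275/375 = 6.0667
Step 2: 110 μL brought to 22.5 mL → factor 22500/110 = 204.55
Step 3: 200 μL brought to 5000 μL → factor 5000/200 = 25
Step 4: 15 μL + 1200 μL = 1215 μL total → factor 1215/15 = 81
Step 5: 60 μL brought to 1200 μL → factor 1200/60 = 20
Step 6: 220 μL + 350 μL = 570 μL total → factor 570/220 = 2.5909
Overall dilution factor = 6.0667 × 204.55 × 25 × 81 × 20 × 2.5909 = 1.3021 × 10^8
Stock = 0.0461 nM × 1.3021 × 10^8 = 6.003 × 10^6 nM = 6.00 mM

6.00 mM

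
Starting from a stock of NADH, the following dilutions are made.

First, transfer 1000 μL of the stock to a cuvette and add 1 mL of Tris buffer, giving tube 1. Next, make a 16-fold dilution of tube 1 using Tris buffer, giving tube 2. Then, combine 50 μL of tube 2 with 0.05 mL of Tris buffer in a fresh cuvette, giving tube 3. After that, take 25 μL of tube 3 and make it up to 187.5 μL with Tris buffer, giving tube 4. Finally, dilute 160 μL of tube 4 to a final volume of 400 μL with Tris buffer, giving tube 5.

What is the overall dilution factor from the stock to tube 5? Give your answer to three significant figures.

1.20 × 10^3

Step 1: 1000 μL + 1 mL = 2000 μL total → factor 2000/1000 = 2
Step 2: 16-fold → factor 16
Step 3: 50 μL + 0.05 mL = 100 μL total → factor 100/50 = 2
Step 4: 25 μL brought to 187.5 μL → factor 187.5/25 = 7.5
Step 5: 160 μL brought to 400 μL → factor 400/160 = 2.5
Overall dilution factor = 2 × 16 × 2 × 7.5 × 2.5 = 1200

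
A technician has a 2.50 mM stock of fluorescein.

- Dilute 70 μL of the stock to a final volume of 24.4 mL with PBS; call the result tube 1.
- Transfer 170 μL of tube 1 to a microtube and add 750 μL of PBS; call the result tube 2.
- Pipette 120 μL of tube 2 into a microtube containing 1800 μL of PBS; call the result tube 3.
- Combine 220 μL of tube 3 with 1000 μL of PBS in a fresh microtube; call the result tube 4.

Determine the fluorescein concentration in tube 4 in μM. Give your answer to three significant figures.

0.0149 μM

Step 1: 70 μL brought to 24.4 mL → factor 24400/70 = 348.57
Step 2: 170 μL + 750 μL = 920 μL total → factor 920/170 = 5.4118
Step 3: 120 μL + 1800 μL = 1920 μL total → factor 1920/120 = 16
Step 4: 220 μL + 1000 μL = 1220 μL total → factor 1220/220 = 5.5455
Overall dilution factor = 348.57 × 5.4118 × 16 × 5.5455 = 1.6737 × 10^5
Final = 2.50 mM / 1.6737 × 10^5 = 1.494 × 10^-5 mM = 0.0149 μM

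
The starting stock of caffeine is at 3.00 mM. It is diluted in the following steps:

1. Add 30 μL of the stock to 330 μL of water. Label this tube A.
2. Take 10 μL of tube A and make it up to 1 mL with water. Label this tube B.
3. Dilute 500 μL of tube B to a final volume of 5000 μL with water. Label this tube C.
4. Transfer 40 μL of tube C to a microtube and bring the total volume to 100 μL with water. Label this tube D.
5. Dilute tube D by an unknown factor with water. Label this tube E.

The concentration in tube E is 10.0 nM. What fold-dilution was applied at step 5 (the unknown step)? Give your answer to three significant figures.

Step 1: 30 μL + 330 μL = 360 μL total → factor 360/30 = 12
Step 2: 10 μL brought to 1 mL → factor 1000/10 = 100
Step 3: 500 μL brought to 5000 μL → factor 5000/500 = 10
Step 4: 40 μL brought to 100 μL → factor 100/40 = 2.5
Step 5: unknown factor x
Product of known-step factors = 30000
Overall factor = 3.00 mM / (10.0 nM) = 3 × 10^5
x = 3 × 10^5 / 30000 = 10.0

10.0-fold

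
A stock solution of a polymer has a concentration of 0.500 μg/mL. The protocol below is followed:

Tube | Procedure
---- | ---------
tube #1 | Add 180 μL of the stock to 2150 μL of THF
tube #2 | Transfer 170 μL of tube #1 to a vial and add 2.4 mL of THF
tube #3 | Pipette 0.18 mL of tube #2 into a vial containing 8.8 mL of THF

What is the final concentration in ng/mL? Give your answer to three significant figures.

0.0512 ng/mL

Step 1: 180 μL + 2150 μL = 2330 μL total → factor 2330/180 = 12.944
Step 2: 170 μL + 2.4 mL = 2570 μL total → factor 2570/170 = 15.118
Step 3: 0.18 mL + 8.8 mL = 8.98 mL total → factor 8.98/0.18 = 49.889
Overall dilution factor = 12.944 × 15.118 × 49.889 = 9762.7
Final = 0.500 μg/mL / 9762.7 = 5.122 × 10^-5 μg/mL = 0.0512 ng/mL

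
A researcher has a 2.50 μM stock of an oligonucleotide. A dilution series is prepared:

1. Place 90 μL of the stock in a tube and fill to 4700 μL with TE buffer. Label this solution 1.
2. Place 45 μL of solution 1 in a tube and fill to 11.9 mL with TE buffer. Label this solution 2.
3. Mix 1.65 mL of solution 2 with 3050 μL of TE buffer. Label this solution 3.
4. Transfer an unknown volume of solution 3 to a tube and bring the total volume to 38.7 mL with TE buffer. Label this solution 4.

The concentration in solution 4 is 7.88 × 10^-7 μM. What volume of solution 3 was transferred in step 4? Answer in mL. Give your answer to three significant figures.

Step 1: 90 μL brought to 4700 μL → factor 4700/90 = 52.222
Step 2: 45 μL brought to 11.9 mL → factor 11900/45 = 264.44
Step 3: 1.65 mL + 3050 μL = 4.7 mL total → factor 4.7/1.65 = 2.8485
Step 4: v brought to 38.7 mL → factor = 38.7 mL/v
Product of known-step factors = 39337
Overall factor = 2.50 μM / (7.88 × 10^-7 μM) = 3.1726 × 10^6
Step-4 factor = 3.1726 × 10^6 / 39337 = 80.651
v = 38.7 mL / 80.651 = 0.480 mL

0.480 mL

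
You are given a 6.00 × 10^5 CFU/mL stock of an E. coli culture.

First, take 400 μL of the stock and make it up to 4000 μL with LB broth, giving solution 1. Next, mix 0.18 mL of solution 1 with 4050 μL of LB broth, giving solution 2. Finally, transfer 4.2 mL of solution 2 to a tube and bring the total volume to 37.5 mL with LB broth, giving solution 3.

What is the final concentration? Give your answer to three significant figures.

286 CFU/mL

Step 1: 400 μL brought to 4000 μL → factor 4000/400 = 10
Step 2: 0.18 mL + 4050 μL = 4.23 mL total → factor 4.23/0.18 = 23.5
Step 3: 4.2 mL brought to 37.5 mL → factor 37.5/4.2 = 8.9286
Overall dilution factor = 10 × 23.5 × 8.9286 = 2098.2
Final = 6.00 × 10^5 CFU/mL / 2098.2 = 286 CFU/mL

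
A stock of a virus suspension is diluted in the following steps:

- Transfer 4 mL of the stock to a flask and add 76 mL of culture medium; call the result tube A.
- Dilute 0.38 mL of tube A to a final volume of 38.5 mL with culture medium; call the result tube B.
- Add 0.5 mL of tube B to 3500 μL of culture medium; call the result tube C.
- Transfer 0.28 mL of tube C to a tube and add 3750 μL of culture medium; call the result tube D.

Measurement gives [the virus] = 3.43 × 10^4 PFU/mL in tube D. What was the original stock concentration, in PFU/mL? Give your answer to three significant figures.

Step 1: 4 mL + 76 mL = 80 mL total → factor 80/4 = 20
Step 2: 0.38 mL brought to 38.5 mL → factor 38.5/0.38 = 101.32
Step 3: 0.5 mL + 3500 μL = 4 mL total → factor 4/0.5 = 8
Step 4: 0.28 mL + 3750 μL = 4.03 mL total → factor 4.03/0.28 = 14.393
Overall dilution factor = 20 × 101.32 × 8 × 14.393 = 2.3332 × 10^5
Stock = 3.43 × 10^4 PFU/mL × 2.3332 × 10^5 = 8.00 × 10^9 PFU/mL

8.00 × 10^9 PFU/mL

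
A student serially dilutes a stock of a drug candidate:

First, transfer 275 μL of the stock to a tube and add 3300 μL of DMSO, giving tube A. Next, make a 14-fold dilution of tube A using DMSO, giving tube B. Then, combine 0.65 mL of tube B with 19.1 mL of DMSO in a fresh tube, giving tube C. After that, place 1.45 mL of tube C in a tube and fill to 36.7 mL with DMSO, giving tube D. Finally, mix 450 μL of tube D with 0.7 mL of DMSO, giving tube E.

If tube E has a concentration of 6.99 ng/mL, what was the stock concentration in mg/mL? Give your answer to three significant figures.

2.50 mg/mL

Step 1: 275 μL + 3300 μL = 3575 μL total → factor 3575/275 = 13
Step 2: 14-fold → factor 14
Step 3: 0.65 mL + 19.1 mL = 19.75 mL total → factor 19.75/0.65 = 30.385
Step 4: 1.45 mL brought to 36.7 mL → factor 36.7/1.45 = 25.31
Step 5: 450 μL + 0.7 mL = 1150 μL total → factor 1150/450 = 2.5556
Overall dilution factor = 13 × 14 × 30.385 × 25.31 × 2.5556 = 3.5769 × 10^5
Stock = 6.99 ng/mL × 3.5769 × 10^5 = 2.500 × 10^6 ng/mL = 2.50 mg/mL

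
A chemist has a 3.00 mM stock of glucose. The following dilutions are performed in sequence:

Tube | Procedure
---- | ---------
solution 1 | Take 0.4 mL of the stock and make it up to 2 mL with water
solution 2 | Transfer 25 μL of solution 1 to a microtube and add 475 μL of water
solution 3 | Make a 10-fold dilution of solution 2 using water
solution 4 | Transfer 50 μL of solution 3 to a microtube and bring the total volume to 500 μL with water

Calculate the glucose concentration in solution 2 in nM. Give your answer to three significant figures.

3.00 × 10^4 nM

Step 1: 0.4 mL brought to 2 mL → factor 2/0.4 = 5
Step 2: 25 μL + 475 μL = 500 μL total → factor 500/25 = 20
Dilution factor through solution 2 = 5 × 20 = 100
[solution 2] = 3.00 mM / 100 = 0.03000 mM = 3.00 × 10^4 nM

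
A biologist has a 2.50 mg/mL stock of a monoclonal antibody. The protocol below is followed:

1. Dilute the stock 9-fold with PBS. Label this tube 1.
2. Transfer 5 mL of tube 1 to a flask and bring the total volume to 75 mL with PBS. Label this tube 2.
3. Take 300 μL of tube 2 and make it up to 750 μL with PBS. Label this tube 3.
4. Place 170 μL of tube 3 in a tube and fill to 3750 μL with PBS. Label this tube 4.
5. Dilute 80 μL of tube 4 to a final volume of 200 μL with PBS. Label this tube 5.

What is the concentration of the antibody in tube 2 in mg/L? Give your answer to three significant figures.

Step 1: 9-fold → factor 9
Step 2: 5 mL brought to 75 mL → factor 75/5 = 15
Dilution factor through tube 2 = 9 × 15 = 135
[tube 2] = 2.50 mg/mL / 135 = 0.01852 mg/mL = 18.5 mg/L

18.5 mg/L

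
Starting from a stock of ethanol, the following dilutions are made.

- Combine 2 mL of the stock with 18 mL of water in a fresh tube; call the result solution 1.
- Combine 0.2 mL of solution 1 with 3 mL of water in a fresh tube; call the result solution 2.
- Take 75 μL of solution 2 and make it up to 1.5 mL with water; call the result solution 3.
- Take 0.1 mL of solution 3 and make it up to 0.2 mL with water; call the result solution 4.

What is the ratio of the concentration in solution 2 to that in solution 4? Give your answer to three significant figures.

40.0

Step 1: 2 mL + 18 mL = 20 mL total → factor 20/2 = 10
Step 2: 0.2 mL + 3 mL = 3.2 mL total → factor 3.2/0.2 = 16
Step 3: 75 μL brought to 1.5 mL → factor 1500/75 = 20
Step 4: 0.1 mL brought to 0.2 mL → factor 0.2/0.1 = 2
Dilution factor to solution 2 = 160; to solution 4 = 6400
[solution 2]/[solution 4] = (factor to solution 4)/(factor to solution 2) = 6400/160 = 40.0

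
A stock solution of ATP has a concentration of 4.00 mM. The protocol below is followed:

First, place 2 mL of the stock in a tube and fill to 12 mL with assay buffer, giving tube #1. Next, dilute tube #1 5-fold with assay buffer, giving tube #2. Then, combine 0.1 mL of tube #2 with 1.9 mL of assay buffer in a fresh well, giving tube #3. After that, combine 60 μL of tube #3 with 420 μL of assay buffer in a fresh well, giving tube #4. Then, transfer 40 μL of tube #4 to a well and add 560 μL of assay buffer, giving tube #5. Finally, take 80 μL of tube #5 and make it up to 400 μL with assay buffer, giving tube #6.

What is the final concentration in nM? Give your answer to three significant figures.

Step 1: 2 mL brought to 12 mL → factor 12/2 = 6
Step 2: 5-fold → factor 5
Step 3: 0.1 mL + 1.9 mL = 2 mL total → factor 2/0.1 = 20
Step 4: 60 μL + 420 μL = 480 μL total → factor 480/60 = 8
Step 5: 40 μL + 560 μL = 600 μL total → factor 600/40 = 15
Step 6: 80 μL brought to 400 μL → factor 400/80 = 5
Overall dilution factor = 6 × 5 × 20 × 8 × 15 × 5 = 3.6 × 10^5
Final = 4.00 mM / 3.6 × 10^5 = 1.111 × 10^-5 mM = 11.1 nM

11.1 nM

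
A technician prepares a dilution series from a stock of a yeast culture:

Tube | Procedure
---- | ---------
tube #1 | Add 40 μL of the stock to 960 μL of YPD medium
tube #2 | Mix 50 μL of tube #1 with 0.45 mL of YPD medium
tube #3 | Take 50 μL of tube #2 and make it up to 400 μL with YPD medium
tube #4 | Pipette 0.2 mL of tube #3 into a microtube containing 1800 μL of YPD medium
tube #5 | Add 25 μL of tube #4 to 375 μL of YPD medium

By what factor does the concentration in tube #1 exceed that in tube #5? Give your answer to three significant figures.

Step 1: 40 μL + 960 μL = 1000 μL total → factor 1000/40 = 25
Step 2: 50 μL + 0.45 mL = 500 μL total → factor 500/50 = 10
Step 3: 50 μL brought to 400 μL → factor 400/50 = 8
Step 4: 0.2 mL + 1800 μL = 2 mL total → factor 2/0.2 = 10
Step 5: 25 μL + 375 μL = 400 μL total → factor 400/25 = 16
Dilution factor to tube #1 = 25; to tube #5 = 3.2 × 10^5
[tube #1]/[tube #5] = (factor to tube #5)/(factor to tube #1) = 3.2 × 10^5/25 = 1.28 × 10^4

1.28 × 10^4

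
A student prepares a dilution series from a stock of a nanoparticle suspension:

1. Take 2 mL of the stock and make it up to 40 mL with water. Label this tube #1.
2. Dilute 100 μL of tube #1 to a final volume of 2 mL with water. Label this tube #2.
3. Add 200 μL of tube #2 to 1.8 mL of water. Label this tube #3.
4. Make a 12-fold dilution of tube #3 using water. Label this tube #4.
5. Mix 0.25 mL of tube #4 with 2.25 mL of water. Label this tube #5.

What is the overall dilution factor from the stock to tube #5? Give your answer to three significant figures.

Step 1: 2 mL brought to 40 mL → factor 40/2 = 20
Step 2: 100 μL brought to 2 mL → factor 2000/100 = 20
Step 3: 200 μL + 1.8 mL = 2000 μL total → factor 2000/200 = 10
Step 4: 12-fold → factor 12
Step 5: 0.25 mL + 2.25 mL = 2.5 mL total → factor 2.5/0.25 = 10
Overall dilution factor = 20 × 20 × 10 × 12 × 10 = 4.8 × 10^5

4.80 × 10^5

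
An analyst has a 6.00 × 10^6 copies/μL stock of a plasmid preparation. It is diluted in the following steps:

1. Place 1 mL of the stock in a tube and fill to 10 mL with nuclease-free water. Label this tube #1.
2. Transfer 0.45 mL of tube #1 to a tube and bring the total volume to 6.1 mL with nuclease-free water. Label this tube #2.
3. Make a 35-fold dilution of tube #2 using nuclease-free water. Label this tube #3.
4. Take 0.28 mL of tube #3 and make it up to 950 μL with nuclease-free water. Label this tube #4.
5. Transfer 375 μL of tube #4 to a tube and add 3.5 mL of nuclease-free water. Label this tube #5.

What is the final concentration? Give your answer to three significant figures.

36.1 copies/μL

Step 1: 1 mL brought to 10 mL → factor 10/1 = 10
Step 2: 0.45 mL brought to 6.1 mL → factor 6.1/0.45 = 13.556
Step 3: 35-fold → factor 35
Step 4: 0.28 mL brought to 950 μL → factor 0.95/0.28 = 3.3929
Step 5: 375 μL + 3.5 mL = 3875 μL total → factor 3875/375 = 10.333
Overall dilution factor = 10 × 13.556 × 35 × 3.3929 × 10.333 = 1.6634 × 10^5
Final = 6.00 × 10^6 copies/μL / 1.6634 × 10^5 = 36.1 copies/μL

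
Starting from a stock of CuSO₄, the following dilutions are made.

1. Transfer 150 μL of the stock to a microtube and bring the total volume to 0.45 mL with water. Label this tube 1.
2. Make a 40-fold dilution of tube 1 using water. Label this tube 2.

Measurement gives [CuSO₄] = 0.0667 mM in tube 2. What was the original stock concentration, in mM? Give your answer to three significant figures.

8.00 mM

Step 1: 150 μL brought to 0.45 mL → factor 450/150 = 3
Step 2: 40-fold → factor 40
Overall dilution factor = 3 × 40 = 120
Stock = 0.0667 mM × 120 = 8.00 mM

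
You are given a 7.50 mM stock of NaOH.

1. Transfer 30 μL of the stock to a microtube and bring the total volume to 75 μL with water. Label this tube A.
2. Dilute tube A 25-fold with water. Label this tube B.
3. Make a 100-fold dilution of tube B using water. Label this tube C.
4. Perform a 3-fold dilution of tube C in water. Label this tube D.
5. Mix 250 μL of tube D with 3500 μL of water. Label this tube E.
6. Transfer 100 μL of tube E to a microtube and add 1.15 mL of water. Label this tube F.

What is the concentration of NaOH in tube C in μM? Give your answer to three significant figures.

Step 1: 30 μL brought to 75 μL → factor 75/30 = 2.5
Step 2: 25-fold → factor 25
Step 3: 100-fold → factor 100
Dilution factor through tube C = 2.5 × 25 × 100 = 6250
[tube C] = 7.50 mM / 6250 = 0.001200 mM = 1.20 μM

1.20 μM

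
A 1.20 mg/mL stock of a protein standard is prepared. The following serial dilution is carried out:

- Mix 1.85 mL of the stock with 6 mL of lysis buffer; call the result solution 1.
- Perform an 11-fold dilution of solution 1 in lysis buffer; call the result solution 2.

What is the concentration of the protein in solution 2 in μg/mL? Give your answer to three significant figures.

25.7 μg/mL

Step 1: 1.85 mL + 6 mL = 7.85 mL total → factor 7.85/1.85 = 4.2432
Step 2: 11-fold → factor 11
Overall dilution factor = 4.2432 × 11 = 46.676
Final = 1.20 mg/mL / 46.676 = 0.02571 mg/mL = 25.7 μg/mL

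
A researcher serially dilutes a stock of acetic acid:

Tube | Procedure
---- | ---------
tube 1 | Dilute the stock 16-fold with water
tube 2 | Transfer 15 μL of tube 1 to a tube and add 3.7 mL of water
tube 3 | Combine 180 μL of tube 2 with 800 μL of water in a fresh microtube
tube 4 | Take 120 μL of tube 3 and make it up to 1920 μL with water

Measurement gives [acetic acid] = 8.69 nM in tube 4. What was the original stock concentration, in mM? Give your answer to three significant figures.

Step 1: 16-fold → factor 16
Step 2: 15 μL + 3.7 mL = 3715 μL total → factor 3715/15 = 247.67
Step 3: 180 μL + 800 μL = 980 μL total → factor 980/180 = 5.4444
Step 4: 120 μL brought to 1920 μL → factor 1920/120 = 16
Overall dilution factor = 16 × 247.67 × 5.4444 × 16 = 3.4519 × 10^5
Stock = 8.69 nM × 3.4519 × 10^5 = 3.000 × 10^6 nM = 3.00 mM

3.00 mM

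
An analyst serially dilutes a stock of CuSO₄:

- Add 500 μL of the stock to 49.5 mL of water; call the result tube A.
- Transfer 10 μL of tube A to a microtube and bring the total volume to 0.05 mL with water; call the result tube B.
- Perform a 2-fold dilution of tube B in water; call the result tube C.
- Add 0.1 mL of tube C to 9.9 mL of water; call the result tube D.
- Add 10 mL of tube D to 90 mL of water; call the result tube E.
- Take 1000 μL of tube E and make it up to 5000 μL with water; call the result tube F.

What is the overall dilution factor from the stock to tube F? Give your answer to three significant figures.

Step 1: 500 μL + 49.5 mL = 50000 μL total → factor 50000/500 = 100
Step 2: 10 μL brought to 0.05 mL → factor 50/10 = 5
Step 3: 2-fold → factor 2
Step 4: 0.1 mL + 9.9 mL = 10 mL total → factor 10/0.1 = 100
Step 5: 10 mL + 90 mL = 100 mL total → factor 100/10 = 10
Step 6: 1000 μL brought to 5000 μL → factor 5000/1000 = 5
Overall dilution factor = 100 × 5 × 2 × 100 × 10 × 5 = 5 × 10^6

5.00 × 10^6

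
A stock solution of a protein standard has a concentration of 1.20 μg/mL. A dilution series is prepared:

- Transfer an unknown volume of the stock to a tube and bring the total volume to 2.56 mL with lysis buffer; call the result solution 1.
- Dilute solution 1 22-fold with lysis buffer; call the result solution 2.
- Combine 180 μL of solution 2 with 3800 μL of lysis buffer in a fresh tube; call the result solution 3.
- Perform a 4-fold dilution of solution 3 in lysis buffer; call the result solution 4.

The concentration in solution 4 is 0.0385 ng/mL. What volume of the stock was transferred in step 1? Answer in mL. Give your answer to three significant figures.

0.160 mL

Step 1: v brought to 2.56 mL → factor = 2.56 mL/v
Step 2: 22-fold → factor 22
Step 3: 180 μL + 3800 μL = 3980 μL total → factor 3980/180 = 22.111
Step 4: 4-fold → factor 4
Product of known-step factors = 1945.8
Overall factor = 1.20 μg/mL / (0.0385 ng/mL) = 31169
Step-1 factor = 31169 / 1945.8 = 16.019
v = 2.56 mL / 16.019 = 0.160 mL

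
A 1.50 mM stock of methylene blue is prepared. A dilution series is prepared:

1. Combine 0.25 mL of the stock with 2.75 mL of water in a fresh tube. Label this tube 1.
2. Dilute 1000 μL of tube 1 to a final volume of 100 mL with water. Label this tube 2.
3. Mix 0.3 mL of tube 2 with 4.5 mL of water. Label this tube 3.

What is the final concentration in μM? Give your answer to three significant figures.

0.0781 μM

Step 1: 0.25 mL + 2.75 mL = 3 mL total → factor 3/0.25 = 12
Step 2: 1000 μL brought to 100 mL → factor 1 × 10^5/1000 = 100
Step 3: 0.3 mL + 4.5 mL = 4.8 mL total → factor 4.8/0.3 = 16
Overall dilution factor = 12 × 100 × 16 = 19200
Final = 1.50 mM / 19200 = 7.813 × 10^-5 mM = 0.0781 μM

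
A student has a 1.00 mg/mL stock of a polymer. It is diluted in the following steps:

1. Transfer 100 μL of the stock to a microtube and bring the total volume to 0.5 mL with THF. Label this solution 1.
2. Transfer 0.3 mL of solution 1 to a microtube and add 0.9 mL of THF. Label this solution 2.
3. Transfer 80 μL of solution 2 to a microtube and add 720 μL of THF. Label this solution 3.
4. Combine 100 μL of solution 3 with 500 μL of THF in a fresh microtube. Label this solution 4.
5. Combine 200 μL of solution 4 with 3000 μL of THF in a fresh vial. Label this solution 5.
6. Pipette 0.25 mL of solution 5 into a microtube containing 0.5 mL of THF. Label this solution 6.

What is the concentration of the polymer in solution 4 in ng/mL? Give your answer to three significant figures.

Step 1: 100 μL brought to 0.5 mL → factor 500/100 = 5
Step 2: 0.3 mL + 0.9 mL = 1.2 mL total → factor 1.2/0.3 = 4
Step 3: 80 μL + 720 μL = 800 μL total → factor 800/80 = 10
Step 4: 100 μL + 500 μL = 600 μL total → factor 600/100 = 6
Dilution factor through solution 4 = 5 × 4 × 10 × 6 = 1200
[solution 4] = 1.00 mg/mL / 1200 = 0.0008333 mg/mL = 833 ng/mL

833 ng/mL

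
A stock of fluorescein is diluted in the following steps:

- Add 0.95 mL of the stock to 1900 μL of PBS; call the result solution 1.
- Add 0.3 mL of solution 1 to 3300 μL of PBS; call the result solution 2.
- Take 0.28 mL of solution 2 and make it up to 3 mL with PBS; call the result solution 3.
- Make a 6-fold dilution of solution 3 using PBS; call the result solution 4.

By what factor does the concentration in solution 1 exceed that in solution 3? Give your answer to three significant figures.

Step 1: 0.95 mL + 1900 μL = 2.85 mL total → factor 2.85/0.95 = 3
Step 2: 0.3 mL + 3300 μL = 3.6 mL total → factor 3.6/0.3 = 12
Step 3: 0.28 mL brought to 3 mL → factor 3/0.28 = 10.714
Dilution factor to solution 1 = 3; to solution 3 = 385.71
[solution 1]/[solution 3] = (factor to solution 3)/(factor to solution 1) = 385.71/3 = 129

129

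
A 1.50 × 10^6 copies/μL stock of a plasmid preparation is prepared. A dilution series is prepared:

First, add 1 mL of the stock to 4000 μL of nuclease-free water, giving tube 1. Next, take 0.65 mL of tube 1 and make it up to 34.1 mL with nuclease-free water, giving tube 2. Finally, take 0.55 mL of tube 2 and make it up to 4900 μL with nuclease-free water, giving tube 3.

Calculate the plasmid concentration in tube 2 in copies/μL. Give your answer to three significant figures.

Step 1: 1 mL + 4000 μL = 5 mL total → factor 5/1 = 5
Step 2: 0.65 mL brought to 34.1 mL → factor 34.1/0.65 = 52.462
Dilution factor through tube 2 = 5 × 52.462 = 262.31
[tube 2] = 1.50 × 10^6 copies/μL / 262.31 = 5.72 × 10^3 copies/μL

5.72 × 10^3 copies/μL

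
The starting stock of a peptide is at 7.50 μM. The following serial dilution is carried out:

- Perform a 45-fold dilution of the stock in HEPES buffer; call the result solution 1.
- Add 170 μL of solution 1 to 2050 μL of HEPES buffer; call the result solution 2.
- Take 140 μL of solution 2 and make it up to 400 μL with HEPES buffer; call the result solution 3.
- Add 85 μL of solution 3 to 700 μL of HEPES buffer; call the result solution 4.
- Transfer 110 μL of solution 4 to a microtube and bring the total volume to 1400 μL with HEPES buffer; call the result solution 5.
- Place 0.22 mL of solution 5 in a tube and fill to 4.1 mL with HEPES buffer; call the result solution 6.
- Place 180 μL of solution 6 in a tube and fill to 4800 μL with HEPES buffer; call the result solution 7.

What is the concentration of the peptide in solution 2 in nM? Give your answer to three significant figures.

12.8 nM

Step 1: 45-fold → factor 45
Step 2: 170 μL + 2050 μL = 2220 μL total → factor 2220/170 = 13.059
Dilution factor through solution 2 = 45 × 13.059 = 587.65
[solution 2] = 7.50 μM / 587.65 = 0.01276 μM = 12.8 nM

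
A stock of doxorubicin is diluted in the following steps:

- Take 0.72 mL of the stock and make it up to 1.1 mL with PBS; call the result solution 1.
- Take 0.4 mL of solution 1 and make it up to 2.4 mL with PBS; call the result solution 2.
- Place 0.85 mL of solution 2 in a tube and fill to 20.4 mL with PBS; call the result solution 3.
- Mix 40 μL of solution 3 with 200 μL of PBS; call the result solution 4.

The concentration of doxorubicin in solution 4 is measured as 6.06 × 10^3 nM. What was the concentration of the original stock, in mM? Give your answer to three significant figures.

8.00 mM

Step 1: 0.72 mL brought to 1.1 mL → factor 1.1/0.72 = 1.5278
Step 2: 0.4 mL brought to 2.4 mL → factor 2.4/0.4 = 6
Step 3: 0.85 mL brought to 20.4 mL → factor 20.4/0.85 = 24
Step 4: 40 μL + 200 μL = 240 μL total → factor 240/40 = 6
Overall dilution factor = 1.5278 × 6 × 24 × 6 = 1320
Stock = 6.06 × 10^3 nM × 1320 = 7.999 × 10^6 nM = 8.00 mM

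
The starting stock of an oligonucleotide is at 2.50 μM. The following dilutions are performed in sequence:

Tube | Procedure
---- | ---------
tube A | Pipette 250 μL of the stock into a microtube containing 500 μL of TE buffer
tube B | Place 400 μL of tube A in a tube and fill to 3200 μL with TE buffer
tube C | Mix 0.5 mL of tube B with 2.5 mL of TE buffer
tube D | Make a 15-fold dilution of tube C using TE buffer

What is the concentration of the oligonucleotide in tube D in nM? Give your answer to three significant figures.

Step 1: 250 μL + 500 μL = 750 μL total → factor 750/250 = 3
Step 2: 400 μL brought to 3200 μL → factor 3200/400 = 8
Step 3: 0.5 mL + 2.5 mL = 3 mL total → factor 3/0.5 = 6
Step 4: 15-fold → factor 15
Overall dilution factor = 3 × 8 × 6 × 15 = 2160
Final = 2.50 μM / 2160 = 0.001157 μM = 1.16 nM

1.16 nM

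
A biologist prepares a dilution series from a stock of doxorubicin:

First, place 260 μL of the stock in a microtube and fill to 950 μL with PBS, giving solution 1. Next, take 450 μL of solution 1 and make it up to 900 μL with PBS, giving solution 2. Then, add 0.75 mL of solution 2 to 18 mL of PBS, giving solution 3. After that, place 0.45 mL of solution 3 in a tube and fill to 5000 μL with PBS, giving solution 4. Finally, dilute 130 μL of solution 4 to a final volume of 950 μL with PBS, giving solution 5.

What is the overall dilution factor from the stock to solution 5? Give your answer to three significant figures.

Step 1: 260 μL brought to 950 μL → factor 950/260 = 3.6538
Step 2: 450 μL brought to 900 μL → factor 900/450 = 2
Step 3: 0.75 mL + 18 mL = 18.75 mL total → factor 18.75/0.75 = 25
Step 4: 0.45 mL brought to 5000 μL → factor 5/0.45 = 11.111
Step 5: 130 μL brought to 950 μL → factor 950/130 = 7.3077
Overall dilution factor = 3.6538 × 2 × 25 × 11.111 × 7.3077 = 14834

1.48 × 10^4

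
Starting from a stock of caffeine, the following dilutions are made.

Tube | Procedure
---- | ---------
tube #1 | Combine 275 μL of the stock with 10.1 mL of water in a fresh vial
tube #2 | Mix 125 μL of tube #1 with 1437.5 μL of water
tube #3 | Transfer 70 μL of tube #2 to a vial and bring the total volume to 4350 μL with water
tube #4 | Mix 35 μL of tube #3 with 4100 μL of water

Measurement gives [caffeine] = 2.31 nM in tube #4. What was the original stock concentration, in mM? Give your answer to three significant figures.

8.00 mM

Step 1: 275 μL + 10.1 mL = 10375 μL total → factor 10375/275 = 37.727
Step 2: 125 μL + 1437.5 μL = 1562.5 μL total → factor 1562.5/125 = 12.5
Step 3: 70 μL brought to 4350 μL → factor 4350/70 = 62.143
Step 4: 35 μL + 4100 μL = 4135 μL total → factor 4135/35 = 118.14
Overall dilution factor = 37.727 × 12.5 × 62.143 × 118.14 = 3.4623 × 10^6
Stock = 2.31 nM × 3.4623 × 10^6 = 7.998 × 10^6 nM = 8.00 mM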